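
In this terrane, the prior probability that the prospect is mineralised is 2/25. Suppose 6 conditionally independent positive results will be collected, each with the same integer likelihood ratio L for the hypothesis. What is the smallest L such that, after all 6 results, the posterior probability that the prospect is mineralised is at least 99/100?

4

Prior odds = 0.08/0.92 = 2/23.
Target odds = 0.99/0.01 = 99.
Need L⁶ ≥ 99 ÷ (2/23) = 1138.5.
3⁶ = 729 < 1138.5 ≤ 4096 = 4⁶, so L = 4.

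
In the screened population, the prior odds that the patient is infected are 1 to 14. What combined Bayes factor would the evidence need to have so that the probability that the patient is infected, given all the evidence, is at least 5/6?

70

Prior odds = 1/14.
Target odds = (5/6)/(1/6) = 5.
Required Bayes factor = 5 ÷ (1/14) = 70.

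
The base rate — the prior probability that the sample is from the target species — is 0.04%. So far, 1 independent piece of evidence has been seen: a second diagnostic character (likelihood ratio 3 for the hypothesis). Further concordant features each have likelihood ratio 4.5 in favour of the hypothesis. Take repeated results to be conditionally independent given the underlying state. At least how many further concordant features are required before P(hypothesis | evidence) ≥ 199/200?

Prior odds = 0.0004/0.9996 = 1/2499.
Bayes factor of the evidence already in hand = 3.
Odds after that evidence = (1/2499) × 3 = 1/833.
Target odds = 0.995/0.005 = 199.
Need 4.5ⁿ ≥ 199 ÷ (1/833) = 165767.
4.5⁷ = 4782969/128 falls short of 165767 but 4.5⁸ = 43046721/256 reaches it, so n = 8.

8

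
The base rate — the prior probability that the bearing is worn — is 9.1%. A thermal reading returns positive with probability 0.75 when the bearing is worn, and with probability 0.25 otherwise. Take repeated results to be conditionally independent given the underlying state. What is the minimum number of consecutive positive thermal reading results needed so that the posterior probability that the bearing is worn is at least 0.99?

7

Prior odds: 0.091 ÷ 0.909 = 91/909.
Likelihood ratio of a positive result = 0.75/0.25 = 3.
Target posterior odds = 0.99/0.01 = 99.
Require 3ⁿ ≥ 99 ÷ (91/909) = 89991/91.
3⁶ = 729 falls short of 89991/91 but 3⁷ = 2187 reaches it, so n = 7.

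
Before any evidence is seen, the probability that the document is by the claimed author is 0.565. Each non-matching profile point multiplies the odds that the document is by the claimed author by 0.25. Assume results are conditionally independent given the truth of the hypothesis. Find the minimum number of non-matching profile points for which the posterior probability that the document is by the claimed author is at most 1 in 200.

5

Prior odds: 0.565 ÷ 0.435 = 113/87.
Likelihood ratio per non-matching profile point = 0.25.
Target odds: 0.005 ÷ 0.995 = 1/199.
Need (113/87) × 0.25ⁿ ≤ 1/199, i.e. 0.25ⁿ ≤ 87/22487.
0.25⁴ = 0.00390625 is still above 87/22487 but 0.25⁵ = 1/1024 is at or below it, so n = 5.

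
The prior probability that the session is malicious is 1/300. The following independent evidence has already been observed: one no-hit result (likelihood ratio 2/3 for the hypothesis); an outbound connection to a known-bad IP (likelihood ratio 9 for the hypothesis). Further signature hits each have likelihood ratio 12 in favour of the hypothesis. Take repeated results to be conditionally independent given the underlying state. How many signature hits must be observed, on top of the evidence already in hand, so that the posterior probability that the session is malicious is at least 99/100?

4

Prior odds = (1/300)/(299/300) = 1/299.
Combined Bayes factor of the evidence already in hand = (2/3) × 9 = 6.
Odds after that evidence = (1/299) × 6 = 6/299.
Target odds = 0.99/0.01 = 99.
Need 12ⁿ ≥ 99 ÷ (6/299) = 4933.5.
12³ = 1728 falls short of 4933.5 but 12⁴ = 20736 reaches it, so n = 4.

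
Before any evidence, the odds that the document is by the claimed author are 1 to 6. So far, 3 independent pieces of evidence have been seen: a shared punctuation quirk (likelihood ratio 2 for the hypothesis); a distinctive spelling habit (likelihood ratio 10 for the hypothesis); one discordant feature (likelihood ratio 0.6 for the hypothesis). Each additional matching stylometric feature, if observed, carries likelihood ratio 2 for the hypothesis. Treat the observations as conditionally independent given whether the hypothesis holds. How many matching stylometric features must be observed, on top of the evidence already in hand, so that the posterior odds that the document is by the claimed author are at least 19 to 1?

Prior odds = 1/6.
Combined Bayes factor of the evidence already in hand = 2 × 10 × 0.6 = 12.
Odds after that evidence = (1/6) × 12 = 2.
Target odds = 19.
Need 2ⁿ ≥ 19 ÷ 2 = 9.5.
2³ = 8 falls short of 9.5 but 2⁴ = 16 reaches it, so n = 4.

4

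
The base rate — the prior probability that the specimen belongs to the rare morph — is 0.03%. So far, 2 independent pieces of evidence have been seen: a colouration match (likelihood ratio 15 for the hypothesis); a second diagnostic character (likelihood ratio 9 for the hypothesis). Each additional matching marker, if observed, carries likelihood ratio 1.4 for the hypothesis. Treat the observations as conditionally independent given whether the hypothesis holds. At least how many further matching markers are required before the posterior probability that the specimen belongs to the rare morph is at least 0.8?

14

Prior odds = 0.0003/0.9997 = 3/9997.
Combined Bayes factor of the evidence already in hand = 15 × 9 = 135.
Odds after that evidence = (3/9997) × 135 = 405/9997.
Target odds = 0.8/0.2 = 4.
Need 1.4ⁿ ≥ 4 ÷ (405/9997) = 39988/405.
1.4¹³ ≈79.3715 falls short of 39988/405 but 1.4¹⁴ ≈111.12 reaches it, so n = 14.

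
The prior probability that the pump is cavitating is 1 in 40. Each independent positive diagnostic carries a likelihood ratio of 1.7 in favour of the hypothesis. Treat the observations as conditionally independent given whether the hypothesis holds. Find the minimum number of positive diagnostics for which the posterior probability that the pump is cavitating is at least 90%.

Prior odds = 0.025/0.975 = 1/39.
Likelihood ratio per positive diagnostic = 1.7.
Target odds: 0.9 ÷ 0.1 = 9.
Need (1/39) × 1.7ⁿ ≥ 9, i.e. 1.7ⁿ ≥ 351.
1.7¹¹ ≈342.719 falls short of 351 but 1.7¹² ≈582.622 reaches it, so n = 12.

12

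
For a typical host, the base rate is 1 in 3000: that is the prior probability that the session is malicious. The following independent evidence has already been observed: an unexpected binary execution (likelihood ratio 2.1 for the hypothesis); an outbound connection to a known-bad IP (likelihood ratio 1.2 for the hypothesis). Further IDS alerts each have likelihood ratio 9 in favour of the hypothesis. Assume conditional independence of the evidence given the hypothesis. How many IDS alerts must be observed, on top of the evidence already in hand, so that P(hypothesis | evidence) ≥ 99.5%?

Prior odds = (1/3000)/(2999/3000) = 1/2999.
Combined Bayes factor of the evidence already in hand = 2.1 × 1.2 = 2.52.
Odds after that evidence = (1/2999) × 2.52 = 63/74975.
Target odds = 0.995/0.005 = 199.
Need 9ⁿ ≥ 199 ÷ (63/74975) = 14920025/63.
9⁵ = 59049 falls short of 14920025/63 but 9⁶ = 531441 reaches it, so n = 6.

6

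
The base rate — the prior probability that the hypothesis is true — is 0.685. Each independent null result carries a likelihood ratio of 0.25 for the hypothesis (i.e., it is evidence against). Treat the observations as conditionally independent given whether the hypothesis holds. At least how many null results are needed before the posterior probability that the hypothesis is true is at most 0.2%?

Prior odds: 0.685 ÷ 0.315 = 137/63.
Likelihood ratio per null result = 0.25.
Target posterior odds = 0.002/0.998 = 1/499.
Need (137/63) × 0.25ⁿ ≤ 1/499, i.e. 0.25ⁿ ≤ 63/68363.
0.25⁵ = 1/1024 is still above 63/68363 but 0.25⁶ = 1/4096 is at or below it, so n = 6.

6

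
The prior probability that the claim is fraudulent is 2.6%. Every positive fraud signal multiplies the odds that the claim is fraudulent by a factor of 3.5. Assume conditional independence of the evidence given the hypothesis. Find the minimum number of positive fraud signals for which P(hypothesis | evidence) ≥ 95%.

Prior odds = 0.026/0.974 = 13/487.
Likelihood ratio per positive fraud signal = 3.5.
Target odds: 0.95 ÷ 0.05 = 19.
Require 3.5ⁿ ≥ 19 ÷ (13/487) = 9253/13.
3.5⁵ = 525.21875 falls short of 9253/13 but 3.5⁶ = 1838.265625 reaches it, so n = 6.

6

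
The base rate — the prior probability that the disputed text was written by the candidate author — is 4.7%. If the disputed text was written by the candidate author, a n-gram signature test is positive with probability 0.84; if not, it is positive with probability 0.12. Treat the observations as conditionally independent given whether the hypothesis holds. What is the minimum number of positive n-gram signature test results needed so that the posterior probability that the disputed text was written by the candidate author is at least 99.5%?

5

Prior odds = 0.047/0.953 = 47/953.
Likelihood ratio of a positive = 0.84/0.12 = 7.
Target odds: 0.995 ÷ 0.005 = 199.
Require 7ⁿ ≥ 199 ÷ (47/953) = 189647/47.
7⁴ = 2401 falls short of 189647/47 but 7⁵ = 16807 reaches it, so n = 5.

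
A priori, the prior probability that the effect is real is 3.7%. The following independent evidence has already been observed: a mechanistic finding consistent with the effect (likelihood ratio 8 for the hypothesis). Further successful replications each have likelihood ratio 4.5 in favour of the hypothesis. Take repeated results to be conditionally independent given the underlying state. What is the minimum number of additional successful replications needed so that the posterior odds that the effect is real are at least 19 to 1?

3

Prior odds = 0.037/0.963 = 37/963.
Bayes factor of the evidence already in hand = 8.
Odds after that evidence = (37/963) × 8 = 296/963.
Target odds = 19.
Need 4.5ⁿ ≥ 19 ÷ (296/963) = 18297/296.
4.5² = 20.25 falls short of 18297/296 but 4.5³ = 91.125 reaches it, so n = 3.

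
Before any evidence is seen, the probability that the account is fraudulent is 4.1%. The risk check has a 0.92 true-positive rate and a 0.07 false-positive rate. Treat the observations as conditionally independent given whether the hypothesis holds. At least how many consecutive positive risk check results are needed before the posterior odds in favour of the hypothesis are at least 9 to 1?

Prior odds = 0.041/0.959 = 41/959.
Likelihood ratio of a positive result = 0.92/0.07 = 92/7.
Target odds = 9.
Require (92/7)ⁿ ≥ 9 ÷ (41/959) = 8631/41.
(92/7)² = 8464/49 falls short of 8631/41 but (92/7)³ = 778688/343 reaches it, so n = 3.

3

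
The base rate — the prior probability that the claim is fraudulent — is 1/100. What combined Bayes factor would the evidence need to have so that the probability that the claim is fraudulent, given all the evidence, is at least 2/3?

Prior odds = 0.01/0.99 = 1/99.
Target odds = (2/3)/(1/3) = 2.
Required Bayes factor = 2 ÷ (1/99) = 198.

198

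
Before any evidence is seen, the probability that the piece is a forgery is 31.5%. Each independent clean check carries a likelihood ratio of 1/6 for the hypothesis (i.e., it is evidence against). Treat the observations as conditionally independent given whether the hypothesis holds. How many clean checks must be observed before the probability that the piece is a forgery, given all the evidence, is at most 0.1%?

Prior odds: 0.315 ÷ 0.685 = 63/137.
Likelihood ratio per clean check = 1/6.
Target odds: 0.001 ÷ 0.999 = 1/999.
Require (1/6)ⁿ ≤ 1/999 ÷ (63/137) = 137/62937.
(1/6)³ = 1/216 is still above 137/62937 but (1/6)⁴ = 1/1296 is at or below it, so n = 4.

4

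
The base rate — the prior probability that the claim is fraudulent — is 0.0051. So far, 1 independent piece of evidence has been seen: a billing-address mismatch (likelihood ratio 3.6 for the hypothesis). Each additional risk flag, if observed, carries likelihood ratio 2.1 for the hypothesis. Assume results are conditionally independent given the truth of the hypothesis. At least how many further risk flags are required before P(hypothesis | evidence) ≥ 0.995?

13

Prior odds = 0.0051/0.9949 = 51/9949.
Bayes factor of the evidence already in hand = 3.6.
Odds after that evidence = (51/9949) × 3.6 = 918/49745.
Target odds = 0.995/0.005 = 199.
Need 2.1ⁿ ≥ 199 ÷ (918/49745) = 9899255/918.
2.1¹² ≈7355.83 falls short of 9899255/918 but 2.1¹³ ≈15447.2 reaches it, so n = 13.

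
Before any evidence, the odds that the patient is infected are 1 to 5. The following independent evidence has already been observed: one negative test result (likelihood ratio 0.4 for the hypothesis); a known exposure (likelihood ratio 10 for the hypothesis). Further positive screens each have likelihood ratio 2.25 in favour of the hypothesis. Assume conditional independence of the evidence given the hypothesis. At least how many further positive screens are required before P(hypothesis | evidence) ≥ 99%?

6

Prior odds = 0.2.
Combined Bayes factor of the evidence already in hand = 0.4 × 10 = 4.
Odds after that evidence = 0.2 × 4 = 0.8.
Target odds = 0.99/0.01 = 99.
Need 2.25ⁿ ≥ 99 ÷ 0.8 = 123.75.
2.25⁵ = 59049/1024 falls short of 123.75 but 2.25⁶ = 531441/4096 reaches it, so n = 6.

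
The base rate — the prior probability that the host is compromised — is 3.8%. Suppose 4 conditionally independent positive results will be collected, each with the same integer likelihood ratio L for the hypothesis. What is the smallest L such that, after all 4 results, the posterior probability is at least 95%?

Prior odds = 0.038/0.962 = 19/481.
Target odds = 0.95/0.05 = 19.
Need L⁴ ≥ 19 ÷ (19/481) = 481.
4⁴ = 256 < 481 ≤ 625 = 5⁴, so L = 5.

5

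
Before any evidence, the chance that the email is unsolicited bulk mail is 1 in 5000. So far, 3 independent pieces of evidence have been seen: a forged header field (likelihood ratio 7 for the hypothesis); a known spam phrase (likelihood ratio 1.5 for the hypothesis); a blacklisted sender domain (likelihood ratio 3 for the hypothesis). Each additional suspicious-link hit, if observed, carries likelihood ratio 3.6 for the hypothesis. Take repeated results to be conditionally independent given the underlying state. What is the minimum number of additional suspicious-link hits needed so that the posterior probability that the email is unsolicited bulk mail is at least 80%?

6

Prior odds = 0.0002/0.9998 = 1/4999.
Combined Bayes factor of the evidence already in hand = 7 × 1.5 × 3 = 31.5.
Odds after that evidence = (1/4999) × 31.5 = 63/9998.
Target odds = 0.8/0.2 = 4.
Need 3.6ⁿ ≥ 4 ÷ (63/9998) = 39992/63.
3.6⁵ = 604.66176 falls short of 39992/63 but 3.6⁶ = 34012224/15625 reaches it, so n = 6.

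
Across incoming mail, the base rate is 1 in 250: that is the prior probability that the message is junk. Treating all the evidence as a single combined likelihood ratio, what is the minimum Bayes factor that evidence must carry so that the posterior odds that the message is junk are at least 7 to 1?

Prior odds = 0.004/0.996 = 1/249.
Target odds = 7.
Required Bayes factor = 7 ÷ (1/249) = 1743.

1743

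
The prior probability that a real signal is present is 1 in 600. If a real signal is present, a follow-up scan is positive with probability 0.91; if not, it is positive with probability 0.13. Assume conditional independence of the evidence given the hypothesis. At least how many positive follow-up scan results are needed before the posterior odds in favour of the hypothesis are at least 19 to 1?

Prior odds = (1/600)/(599/600) = 1/599.
Likelihood ratio of a positive = 0.91/0.13 = 7.
Target odds = 19.
Require 7ⁿ ≥ 19 ÷ (1/599) = 11381.
7⁴ = 2401 falls short of 11381 but 7⁵ = 16807 reaches it, so n = 5.

5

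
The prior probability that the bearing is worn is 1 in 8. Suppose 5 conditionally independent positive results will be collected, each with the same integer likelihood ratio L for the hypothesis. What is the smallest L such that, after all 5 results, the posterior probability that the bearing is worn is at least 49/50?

Prior odds = 0.125/0.875 = 1/7.
Target odds = 0.98/0.02 = 49.
Need L⁵ ≥ 49 ÷ (1/7) = 343.
3⁵ = 243 < 343 ≤ 1024 = 4⁵, so L = 4.

4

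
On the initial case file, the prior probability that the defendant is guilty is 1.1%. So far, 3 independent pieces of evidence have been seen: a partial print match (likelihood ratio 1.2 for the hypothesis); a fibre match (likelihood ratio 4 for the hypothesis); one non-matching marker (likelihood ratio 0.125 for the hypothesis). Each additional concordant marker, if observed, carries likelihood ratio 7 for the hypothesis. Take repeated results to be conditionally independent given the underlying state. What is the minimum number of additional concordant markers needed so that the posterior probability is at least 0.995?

6

Prior odds = 0.011/0.989 = 11/989.
Combined Bayes factor of the evidence already in hand = 1.2 × 4 × 0.125 = 0.6.
Odds after that evidence = (11/989) × 0.6 = 33/4945.
Target odds = 0.995/0.005 = 199.
Need 7ⁿ ≥ 199 ÷ (33/4945) = 984055/33.
7⁵ = 16807 falls short of 984055/33 but 7⁶ = 117649 reaches it, so n = 6.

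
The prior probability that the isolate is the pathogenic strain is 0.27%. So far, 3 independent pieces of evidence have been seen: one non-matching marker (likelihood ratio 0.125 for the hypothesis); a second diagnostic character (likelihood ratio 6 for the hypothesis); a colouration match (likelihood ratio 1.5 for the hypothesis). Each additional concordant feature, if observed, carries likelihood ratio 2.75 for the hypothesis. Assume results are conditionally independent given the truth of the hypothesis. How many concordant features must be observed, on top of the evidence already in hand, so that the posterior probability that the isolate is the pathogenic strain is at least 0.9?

Prior odds = 0.0027/0.9973 = 27/9973.
Combined Bayes factor of the evidence already in hand = 0.125 × 6 × 1.5 = 1.125.
Odds after that evidence = (27/9973) × 1.125 = 243/79784.
Target odds = 0.9/0.1 = 9.
Need 2.75ⁿ ≥ 9 ÷ (243/79784) = 79784/27.
2.75⁷ = 19487171/16384 falls short of 79784/27 but 2.75⁸ = 214358881/65536 reaches it, so n = 8.

8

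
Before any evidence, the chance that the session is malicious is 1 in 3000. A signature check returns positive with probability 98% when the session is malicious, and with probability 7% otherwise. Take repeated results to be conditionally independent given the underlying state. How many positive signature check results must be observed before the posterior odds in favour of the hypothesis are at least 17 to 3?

Prior odds = (1/3000)/(2999/3000) = 1/2999.
Likelihood ratio of a positive result = 0.98/0.07 = 14.
Target odds = 17/3.
Require 14ⁿ ≥ 17/3 ÷ (1/2999) = 50983/3.
14³ = 2744 falls short of 50983/3 but 14⁴ = 38416 reaches it, so n = 4.

4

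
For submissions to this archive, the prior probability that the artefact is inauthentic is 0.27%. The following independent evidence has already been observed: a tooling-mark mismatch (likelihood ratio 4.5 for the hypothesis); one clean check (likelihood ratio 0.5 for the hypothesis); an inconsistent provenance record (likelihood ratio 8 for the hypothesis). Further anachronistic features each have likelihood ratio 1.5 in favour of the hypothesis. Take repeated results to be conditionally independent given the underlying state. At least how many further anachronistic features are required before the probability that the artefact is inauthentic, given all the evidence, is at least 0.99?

19

Prior odds = 0.0027/0.9973 = 27/9973.
Combined Bayes factor of the evidence already in hand = 4.5 × 0.5 × 8 = 18.
Odds after that evidence = (27/9973) × 18 = 486/9973.
Target odds = 0.99/0.01 = 99.
Need 1.5ⁿ ≥ 99 ÷ (486/9973) = 109703/54.
1.5¹⁸ = 387420489/262144 falls short of 109703/54 but 1.5¹⁹ ≈2216.84 reaches it, so n = 19.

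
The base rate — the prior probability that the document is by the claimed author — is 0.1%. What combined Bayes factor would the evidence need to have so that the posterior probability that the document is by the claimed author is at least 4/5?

3996

Prior odds = 0.001/0.999 = 1/999.
Target odds = 0.8/0.2 = 4.
Required Bayes factor = 4 ÷ (1/999) = 3996.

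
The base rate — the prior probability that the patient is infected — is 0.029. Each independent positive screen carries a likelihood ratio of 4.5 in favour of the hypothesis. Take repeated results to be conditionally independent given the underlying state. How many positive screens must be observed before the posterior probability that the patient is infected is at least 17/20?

4

Prior odds: 0.029 ÷ 0.971 = 29/971.
Likelihood ratio per positive screen = 4.5.
Target odds: 0.85 ÷ 0.15 = 17/3.
Require 4.5ⁿ ≥ 17/3 ÷ (29/971) = 16507/87.
4.5³ = 91.125 falls short of 16507/87 but 4.5⁴ = 410.0625 reaches it, so n = 4.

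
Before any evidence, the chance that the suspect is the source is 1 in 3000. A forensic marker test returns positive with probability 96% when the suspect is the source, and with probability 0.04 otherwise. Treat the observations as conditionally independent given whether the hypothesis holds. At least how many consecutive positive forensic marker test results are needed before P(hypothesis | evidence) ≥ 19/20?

4

Prior odds = (1/3000)/(2999/3000) = 1/2999.
Likelihood ratio of a positive result = 0.96/0.04 = 24.
Target odds: 0.95 ÷ 0.05 = 19.
Require 24ⁿ ≥ 19 ÷ (1/2999) = 56981.
24³ = 13824 falls short of 56981 but 24⁴ = 331776 reaches it, so n = 4.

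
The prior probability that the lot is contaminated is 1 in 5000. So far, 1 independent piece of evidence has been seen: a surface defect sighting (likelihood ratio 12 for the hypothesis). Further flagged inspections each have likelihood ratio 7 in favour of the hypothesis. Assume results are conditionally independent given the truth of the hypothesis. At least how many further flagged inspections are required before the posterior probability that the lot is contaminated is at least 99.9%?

Prior odds = 0.0002/0.9998 = 1/4999.
Bayes factor of the evidence already in hand = 12.
Odds after that evidence = (1/4999) × 12 = 12/4999.
Target odds = 0.999/0.001 = 999.
Need 7ⁿ ≥ 999 ÷ (12/4999) = 416166.75.
7⁶ = 117649 falls short of 416166.75 but 7⁷ = 823543 reaches it, so n = 7.

7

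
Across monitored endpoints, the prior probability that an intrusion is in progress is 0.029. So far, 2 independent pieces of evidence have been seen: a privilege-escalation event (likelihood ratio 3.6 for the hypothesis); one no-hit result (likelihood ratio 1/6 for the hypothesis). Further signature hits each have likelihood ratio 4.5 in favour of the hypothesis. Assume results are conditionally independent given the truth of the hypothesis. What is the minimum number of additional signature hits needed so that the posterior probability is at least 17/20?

4

Prior odds = 0.029/0.971 = 29/971.
Combined Bayes factor of the evidence already in hand = 3.6 × (1/6) = 0.6.
Odds after that evidence = (29/971) × 0.6 = 87/4855.
Target odds = 0.85/0.15 = 17/3.
Need 4.5ⁿ ≥ 17/3 ÷ (87/4855) = 82535/261.
4.5³ = 91.125 falls short of 82535/261 but 4.5⁴ = 410.0625 reaches it, so n = 4.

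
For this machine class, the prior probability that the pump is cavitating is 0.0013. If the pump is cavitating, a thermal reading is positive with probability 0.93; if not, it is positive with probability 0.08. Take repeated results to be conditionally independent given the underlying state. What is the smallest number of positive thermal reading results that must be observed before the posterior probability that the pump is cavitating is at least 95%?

4

Prior odds = 0.0013/0.9987 = 13/9987.
Likelihood ratio of a positive = 0.93/0.08 = 11.625.
Target odds: 0.95 ÷ 0.05 = 19.
Require 11.625ⁿ ≥ 19 ÷ (13/9987) = 189753/13.
11.625³ = 804357/512 falls short of 189753/13 but 11.625⁴ = 74805201/4096 reaches it, so n = 4.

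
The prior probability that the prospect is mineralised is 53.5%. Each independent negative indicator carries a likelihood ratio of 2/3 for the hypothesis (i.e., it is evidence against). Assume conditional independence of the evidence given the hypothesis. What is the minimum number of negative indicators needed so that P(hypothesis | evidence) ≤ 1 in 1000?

Prior odds = 0.535/0.465 = 107/93.
Likelihood ratio per negative indicator = 2/3.
Target odds: 0.001 ÷ 0.999 = 1/999.
Require (2/3)ⁿ ≤ 1/999 ÷ (107/93) = 31/35631.
(2/3)¹⁷ = 131072/129140163 is still above 31/35631 but (2/3)¹⁸ = 262144/387420489 is at or below it, so n = 18.

18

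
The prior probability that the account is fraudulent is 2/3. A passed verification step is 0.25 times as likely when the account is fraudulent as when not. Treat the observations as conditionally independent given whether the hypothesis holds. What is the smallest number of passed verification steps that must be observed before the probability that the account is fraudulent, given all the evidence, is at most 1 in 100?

4

Prior odds = (2/3)/(1/3) = 2.
Likelihood ratio per passed verification step = 0.25.
Target posterior odds = 0.01/0.99 = 1/99.
Need 2 × 0.25ⁿ ≤ 1/99, i.e. 0.25ⁿ ≤ 1/198.
0.25³ = 0.015625 is still above 1/198 but 0.25⁴ = 0.00390625 is at or below it, so n = 4.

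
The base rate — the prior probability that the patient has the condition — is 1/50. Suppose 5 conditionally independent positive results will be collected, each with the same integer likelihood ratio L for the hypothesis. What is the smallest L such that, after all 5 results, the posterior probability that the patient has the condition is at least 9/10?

4

Prior odds = 0.02/0.98 = 1/49.
Target odds = 0.9/0.1 = 9.
Need L⁵ ≥ 9 ÷ (1/49) = 441.
3⁵ = 243 < 441 ≤ 1024 = 4⁵, so L = 4.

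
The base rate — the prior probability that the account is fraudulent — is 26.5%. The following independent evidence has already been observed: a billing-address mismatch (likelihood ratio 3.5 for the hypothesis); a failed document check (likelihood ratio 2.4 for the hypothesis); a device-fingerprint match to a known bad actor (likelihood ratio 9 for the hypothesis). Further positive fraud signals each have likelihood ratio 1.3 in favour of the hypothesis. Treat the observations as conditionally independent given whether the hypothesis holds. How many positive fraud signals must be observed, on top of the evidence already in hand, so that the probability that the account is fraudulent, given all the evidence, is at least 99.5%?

Prior odds = 0.265/0.735 = 53/147.
Combined Bayes factor of the evidence already in hand = 3.5 × 2.4 × 9 = 75.6.
Odds after that evidence = (53/147) × 75.6 = 954/35.
Target odds = 0.995/0.005 = 199.
Need 1.3ⁿ ≥ 199 ÷ (954/35) = 6965/954.
1.3⁷ = 62748517/10000000 falls short of 6965/954 but 1.3⁸ = 815730721/100000000 reaches it, so n = 8.

8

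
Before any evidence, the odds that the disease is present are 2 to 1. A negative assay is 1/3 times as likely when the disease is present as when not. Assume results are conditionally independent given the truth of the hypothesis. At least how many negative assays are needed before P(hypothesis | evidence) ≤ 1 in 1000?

7

Prior odds = 2.
Likelihood ratio per negative assay = 1/3.
Target posterior odds = 0.001/0.999 = 1/999.
Need 2 × (1/3)ⁿ ≤ 1/999, i.e. (1/3)ⁿ ≤ 1/1998.
(1/3)⁶ = 1/729 is still above 1/1998 but (1/3)⁷ = 1/2187 is at or below it, so n = 7.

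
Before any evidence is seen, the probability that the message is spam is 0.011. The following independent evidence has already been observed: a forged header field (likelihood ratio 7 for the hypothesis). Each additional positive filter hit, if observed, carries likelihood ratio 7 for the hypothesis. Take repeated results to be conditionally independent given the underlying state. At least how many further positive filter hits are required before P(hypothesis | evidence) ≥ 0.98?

Prior odds = 0.011/0.989 = 11/989.
Bayes factor of the evidence already in hand = 7.
Odds after that evidence = (11/989) × 7 = 77/989.
Target odds = 0.98/0.02 = 49.
Need 7ⁿ ≥ 49 ÷ (77/989) = 6923/11.
7³ = 343 falls short of 6923/11 but 7⁴ = 2401 reaches it, so n = 4.

4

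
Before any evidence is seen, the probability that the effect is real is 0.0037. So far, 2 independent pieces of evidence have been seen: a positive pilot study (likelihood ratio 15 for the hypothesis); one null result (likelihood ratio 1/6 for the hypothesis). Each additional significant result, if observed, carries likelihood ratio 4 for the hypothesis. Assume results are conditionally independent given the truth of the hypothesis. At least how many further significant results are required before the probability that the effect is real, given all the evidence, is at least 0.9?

Prior odds = 0.0037/0.9963 = 37/9963.
Combined Bayes factor of the evidence already in hand = 15 × (1/6) = 2.5.
Odds after that evidence = (37/9963) × 2.5 = 185/19926.
Target odds = 0.9/0.1 = 9.
Need 4ⁿ ≥ 9 ÷ (185/19926) = 179334/185.
4⁴ = 256 falls short of 179334/185 but 4⁵ = 1024 reaches it, so n = 5.

5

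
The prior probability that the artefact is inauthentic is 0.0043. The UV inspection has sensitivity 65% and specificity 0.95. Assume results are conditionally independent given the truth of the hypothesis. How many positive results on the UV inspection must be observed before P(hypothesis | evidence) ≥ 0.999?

Prior odds: 0.0043 ÷ 0.9957 = 43/9957.
False-positive rate = 1 − 0.95 = 0.05; likelihood ratio of a positive = 0.65/0.05 = 13.
Target posterior odds = 0.999/0.001 = 999.
Require 13ⁿ ≥ 999 ÷ (43/9957) = 9947043/43.
13⁴ = 28561 falls short of 9947043/43 but 13⁵ = 371293 reaches it, so n = 5.

5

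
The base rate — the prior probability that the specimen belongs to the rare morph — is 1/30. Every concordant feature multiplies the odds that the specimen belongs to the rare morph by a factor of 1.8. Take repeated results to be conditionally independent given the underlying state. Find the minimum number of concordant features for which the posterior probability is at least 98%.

13

Prior odds: (1/30) ÷ (29/30) = 1/29.
Likelihood ratio per concordant feature = 1.8.
Target posterior odds = 0.98/0.02 = 49.
Need (1/29) × 1.8ⁿ ≥ 49, i.e. 1.8ⁿ ≥ 1421.
1.8¹² ≈1156.83 falls short of 1421 but 1.8¹³ ≈2082.3 reaches it, so n = 13.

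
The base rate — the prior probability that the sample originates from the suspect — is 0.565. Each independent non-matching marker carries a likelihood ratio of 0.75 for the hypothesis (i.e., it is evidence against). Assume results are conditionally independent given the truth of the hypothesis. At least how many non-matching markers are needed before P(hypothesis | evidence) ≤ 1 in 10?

Prior odds: 0.565 ÷ 0.435 = 113/87.
Likelihood ratio per non-matching marker = 0.75.
Target posterior odds = 0.1/0.9 = 1/9.
Require 0.75ⁿ ≤ 1/9 ÷ (113/87) = 29/339.
0.75⁸ = 6561/65536 is still above 29/339 but 0.75⁹ = 19683/262144 is at or below it, so n = 9.

9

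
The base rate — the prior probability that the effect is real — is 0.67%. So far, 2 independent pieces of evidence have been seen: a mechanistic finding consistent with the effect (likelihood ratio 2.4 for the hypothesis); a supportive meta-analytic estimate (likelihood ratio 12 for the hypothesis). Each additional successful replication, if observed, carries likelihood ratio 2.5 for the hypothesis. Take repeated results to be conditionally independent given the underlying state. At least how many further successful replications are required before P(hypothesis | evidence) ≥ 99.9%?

Prior odds = 0.0067/0.9933 = 67/9933.
Combined Bayes factor of the evidence already in hand = 2.4 × 12 = 28.8.
Odds after that evidence = (67/9933) × 28.8 = 3216/16555.
Target odds = 0.999/0.001 = 999.
Need 2.5ⁿ ≥ 999 ÷ (3216/16555) = 5512815/1072.
2.5⁹ = 1953125/512 falls short of 5512815/1072 but 2.5¹⁰ = 9765625/1024 reaches it, so n = 10.

10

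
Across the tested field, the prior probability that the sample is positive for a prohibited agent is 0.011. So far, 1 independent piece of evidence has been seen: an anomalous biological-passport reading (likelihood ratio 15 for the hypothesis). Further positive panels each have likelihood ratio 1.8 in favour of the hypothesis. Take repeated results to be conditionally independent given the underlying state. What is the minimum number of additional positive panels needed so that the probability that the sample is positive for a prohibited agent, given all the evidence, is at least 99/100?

Prior odds = 0.011/0.989 = 11/989.
Bayes factor of the evidence already in hand = 15.
Odds after that evidence = (11/989) × 15 = 165/989.
Target odds = 0.99/0.01 = 99.
Need 1.8ⁿ ≥ 99 ÷ (165/989) = 593.4.
1.8¹⁰ ≈357.047 falls short of 593.4 but 1.8¹¹ ≈642.684 reaches it, so n = 11.

11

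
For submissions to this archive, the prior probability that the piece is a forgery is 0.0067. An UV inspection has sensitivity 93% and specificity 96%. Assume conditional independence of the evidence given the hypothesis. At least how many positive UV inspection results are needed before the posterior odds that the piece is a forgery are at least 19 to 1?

Prior odds = 0.0067/0.9933 = 67/9933.
False-positive rate = 1 − 0.96 = 0.04; likelihood ratio of a positive = 0.93/0.04 = 23.25.
Target odds = 19.
Require 23.25ⁿ ≥ 19 ÷ (67/9933) = 188727/67.
23.25² = 540.5625 falls short of 188727/67 but 23.25³ = 804357/64 reaches it, so n = 3.

3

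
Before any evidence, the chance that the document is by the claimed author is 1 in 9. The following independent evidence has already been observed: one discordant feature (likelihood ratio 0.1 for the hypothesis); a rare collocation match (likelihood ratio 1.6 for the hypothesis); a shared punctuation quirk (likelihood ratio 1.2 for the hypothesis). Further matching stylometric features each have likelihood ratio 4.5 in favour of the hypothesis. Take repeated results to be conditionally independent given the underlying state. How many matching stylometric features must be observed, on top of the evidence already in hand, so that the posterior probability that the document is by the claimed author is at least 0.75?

Prior odds = (1/9)/(8/9) = 0.125.
Combined Bayes factor of the evidence already in hand = 0.1 × 1.6 × 1.2 = 0.192.
Odds after that evidence = 0.125 × 0.192 = 0.024.
Target odds = 0.75/0.25 = 3.
Need 4.5ⁿ ≥ 3 ÷ 0.024 = 125.
4.5³ = 91.125 falls short of 125 but 4.5⁴ = 410.0625 reaches it, so n = 4.

4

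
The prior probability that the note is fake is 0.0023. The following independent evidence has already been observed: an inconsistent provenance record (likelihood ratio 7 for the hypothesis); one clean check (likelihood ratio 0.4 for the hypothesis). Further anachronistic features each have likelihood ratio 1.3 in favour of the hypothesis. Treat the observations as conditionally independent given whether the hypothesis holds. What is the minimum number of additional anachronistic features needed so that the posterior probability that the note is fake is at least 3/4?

Prior odds = 0.0023/0.9977 = 23/9977.
Combined Bayes factor of the evidence already in hand = 7 × 0.4 = 2.8.
Odds after that evidence = (23/9977) × 2.8 = 322/49885.
Target odds = 0.75/0.25 = 3.
Need 1.3ⁿ ≥ 3 ÷ (322/49885) = 149655/322.
1.3²³ ≈417.539 falls short of 149655/322 but 1.3²⁴ ≈542.801 reaches it, so n = 24.

24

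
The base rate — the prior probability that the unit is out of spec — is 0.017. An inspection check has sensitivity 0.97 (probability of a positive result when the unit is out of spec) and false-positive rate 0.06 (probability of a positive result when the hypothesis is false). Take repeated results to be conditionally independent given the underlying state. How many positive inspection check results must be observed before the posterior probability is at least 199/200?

4

Prior odds: 0.017 ÷ 0.983 = 17/983.
Likelihood ratio of a positive result = 0.97/0.06 = 97/6.
Target odds: 0.995 ÷ 0.005 = 199.
Need (17/983) × (97/6)ⁿ ≥ 199, i.e. (97/6)ⁿ ≥ 195617/17.
(97/6)³ = 912673/216 falls short of 195617/17 but (97/6)⁴ = 88529281/1296 reaches it, so n = 4.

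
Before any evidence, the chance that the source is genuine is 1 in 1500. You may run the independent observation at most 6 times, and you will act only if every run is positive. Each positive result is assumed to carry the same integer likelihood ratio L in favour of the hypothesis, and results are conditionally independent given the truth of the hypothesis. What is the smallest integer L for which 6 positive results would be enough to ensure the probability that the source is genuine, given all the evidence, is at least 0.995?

Prior odds = (1/1500)/(1499/1500) = 1/1499.
Target odds = 0.995/0.005 = 199.
Need L⁶ ≥ 199 ÷ (1/1499) = 298301.
8⁶ = 262144 < 298301 ≤ 531441 = 9⁶, so L = 9.

9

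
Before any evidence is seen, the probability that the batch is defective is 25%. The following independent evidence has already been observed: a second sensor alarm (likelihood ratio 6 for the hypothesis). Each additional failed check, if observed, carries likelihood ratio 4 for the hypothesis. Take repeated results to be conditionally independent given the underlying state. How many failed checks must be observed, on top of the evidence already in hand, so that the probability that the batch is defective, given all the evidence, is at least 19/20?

Prior odds = 0.25/0.75 = 1/3.
Bayes factor of the evidence already in hand = 6.
Odds after that evidence = (1/3) × 6 = 2.
Target odds = 0.95/0.05 = 19.
Need 4ⁿ ≥ 19 ÷ 2 = 9.5.
4¹ = 4 falls short of 9.5 but 4² = 16 reaches it, so n = 2.

2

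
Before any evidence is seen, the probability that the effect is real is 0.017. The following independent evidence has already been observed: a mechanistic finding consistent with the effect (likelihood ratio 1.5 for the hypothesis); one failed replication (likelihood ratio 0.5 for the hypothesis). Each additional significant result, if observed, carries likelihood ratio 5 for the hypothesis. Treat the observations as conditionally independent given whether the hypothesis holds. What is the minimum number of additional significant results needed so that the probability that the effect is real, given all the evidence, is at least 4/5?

4

Prior odds = 0.017/0.983 = 17/983.
Combined Bayes factor of the evidence already in hand = 1.5 × 0.5 = 0.75.
Odds after that evidence = (17/983) × 0.75 = 51/3932.
Target odds = 0.8/0.2 = 4.
Need 5ⁿ ≥ 4 ÷ (51/3932) = 15728/51.
5³ = 125 falls short of 15728/51 but 5⁴ = 625 reaches it, so n = 4.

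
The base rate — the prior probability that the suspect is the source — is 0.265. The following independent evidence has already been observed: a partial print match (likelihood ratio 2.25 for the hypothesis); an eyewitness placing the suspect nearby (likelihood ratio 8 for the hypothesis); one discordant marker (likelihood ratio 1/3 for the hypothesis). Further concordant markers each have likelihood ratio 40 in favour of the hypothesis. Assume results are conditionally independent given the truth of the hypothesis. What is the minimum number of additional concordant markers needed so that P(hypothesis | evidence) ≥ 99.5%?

Prior odds = 0.265/0.735 = 53/147.
Combined Bayes factor of the evidence already in hand = 2.25 × 8 × (1/3) = 6.
Odds after that evidence = (53/147) × 6 = 106/49.
Target odds = 0.995/0.005 = 199.
Need 40ⁿ ≥ 199 ÷ (106/49) = 9751/106.
40¹ = 40 falls short of 9751/106 but 40² = 1600 reaches it, so n = 2.

2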